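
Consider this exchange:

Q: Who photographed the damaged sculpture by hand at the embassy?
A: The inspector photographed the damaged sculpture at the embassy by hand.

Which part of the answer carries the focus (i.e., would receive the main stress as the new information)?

The wh-word "who" asks about the subject (agent).
In the answer, "the damaged sculpture", "by hand" and "at the embassy" are given — repeated from the question.
The constituent filling the subject (agent) gap is "the inspector"; that is the focus and would carry nuclear stress.

the inspector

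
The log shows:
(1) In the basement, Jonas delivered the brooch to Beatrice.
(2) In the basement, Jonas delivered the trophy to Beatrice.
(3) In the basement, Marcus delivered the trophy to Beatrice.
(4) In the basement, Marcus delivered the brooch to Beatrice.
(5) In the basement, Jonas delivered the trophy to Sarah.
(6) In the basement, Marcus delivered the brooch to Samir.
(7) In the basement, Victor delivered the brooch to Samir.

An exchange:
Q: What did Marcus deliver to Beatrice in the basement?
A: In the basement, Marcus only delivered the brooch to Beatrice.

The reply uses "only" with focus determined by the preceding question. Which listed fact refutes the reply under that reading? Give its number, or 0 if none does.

3

Answering "What did ...?" puts focus on the thing — here, "the brooch".
So "only" ranges over things; the rest (agent = Marcus, recipient = Beatrice, setting = in the basement) is presupposed.
Fact (3) shares the background with a different thing (the trophy) — counterexample.
(Fact (6) would refute a reading with focus on the recipient — but that is not what the question asks.)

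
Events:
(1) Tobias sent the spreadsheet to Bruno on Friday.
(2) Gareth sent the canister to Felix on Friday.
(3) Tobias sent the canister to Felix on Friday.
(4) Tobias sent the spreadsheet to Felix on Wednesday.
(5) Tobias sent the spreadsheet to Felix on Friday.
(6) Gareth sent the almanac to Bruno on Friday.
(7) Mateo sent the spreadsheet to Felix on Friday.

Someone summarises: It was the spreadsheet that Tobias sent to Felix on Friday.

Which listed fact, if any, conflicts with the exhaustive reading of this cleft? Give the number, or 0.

Focus of the cleft: "the spreadsheet" (the thing). Presupposed background: Tobias as agent and Felix as recipient and on Friday as setting.
Exhaustivity: the spreadsheet is the only thing satisfying that background.
But fact (3) also has Tobias as agent and Felix as recipient and on Friday as setting, with thing = the canister — so the exhaustive reading fails.

3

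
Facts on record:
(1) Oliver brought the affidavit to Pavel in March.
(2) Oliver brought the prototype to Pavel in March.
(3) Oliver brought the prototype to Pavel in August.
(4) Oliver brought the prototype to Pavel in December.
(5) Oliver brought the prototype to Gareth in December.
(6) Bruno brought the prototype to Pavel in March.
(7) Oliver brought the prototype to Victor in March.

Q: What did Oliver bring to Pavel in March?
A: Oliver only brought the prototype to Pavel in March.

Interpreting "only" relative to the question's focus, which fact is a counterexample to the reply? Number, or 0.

The question "What did ...?" targets the thing, so in the reply the focus falls on "the prototype".
So "only" ranges over things; the rest (same agent, recipient, setting (Oliver / Pavel / in March)) is presupposed.
Fact (1) shares the background with a different thing (the affidavit) — counterexample.
(Fact (3) would refute a reading with focus on the setting — but that is not what the question asks.)

1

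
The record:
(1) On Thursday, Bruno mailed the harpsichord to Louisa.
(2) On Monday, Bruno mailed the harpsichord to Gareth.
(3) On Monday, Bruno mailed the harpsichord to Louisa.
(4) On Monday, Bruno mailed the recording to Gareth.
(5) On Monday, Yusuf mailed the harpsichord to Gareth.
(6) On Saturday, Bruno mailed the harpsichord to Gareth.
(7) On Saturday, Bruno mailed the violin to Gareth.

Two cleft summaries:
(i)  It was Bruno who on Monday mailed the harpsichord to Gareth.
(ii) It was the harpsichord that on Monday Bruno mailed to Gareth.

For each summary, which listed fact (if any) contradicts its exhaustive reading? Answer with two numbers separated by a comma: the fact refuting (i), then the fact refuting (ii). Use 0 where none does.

5, 4

(i): focus "Bruno". Looking for the harpsichord as thing and Gareth as recipient and on Monday as setting with some other agent — fact (5) has Yusuf there. Refuted.
(ii): focus "the harpsichord". Looking for Bruno as agent and Gareth as recipient and on Monday as setting with some other thing — fact (4) has the recording there. Refuted.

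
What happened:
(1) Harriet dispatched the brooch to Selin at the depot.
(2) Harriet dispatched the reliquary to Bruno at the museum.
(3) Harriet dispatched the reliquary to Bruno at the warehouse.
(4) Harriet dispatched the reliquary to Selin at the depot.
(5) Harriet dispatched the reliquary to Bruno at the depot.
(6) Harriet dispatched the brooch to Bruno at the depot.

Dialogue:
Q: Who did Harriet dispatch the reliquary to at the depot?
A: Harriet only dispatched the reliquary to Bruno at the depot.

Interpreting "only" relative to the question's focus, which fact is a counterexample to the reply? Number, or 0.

The question "Who did ... to ...?" targets the recipient, so in the reply the focus falls on "Bruno".
So "only" ranges over recipients; the rest (same agent, thing, setting (Harriet / the reliquary / at the depot)) is presupposed.
Fact (4) keeps same agent, thing, setting (Harriet / the reliquary / at the depot) but has recipient = Selin; that refutes the reply.
(Fact (6) would refute a reading with focus on the thing — but that is not what the question asks.)

4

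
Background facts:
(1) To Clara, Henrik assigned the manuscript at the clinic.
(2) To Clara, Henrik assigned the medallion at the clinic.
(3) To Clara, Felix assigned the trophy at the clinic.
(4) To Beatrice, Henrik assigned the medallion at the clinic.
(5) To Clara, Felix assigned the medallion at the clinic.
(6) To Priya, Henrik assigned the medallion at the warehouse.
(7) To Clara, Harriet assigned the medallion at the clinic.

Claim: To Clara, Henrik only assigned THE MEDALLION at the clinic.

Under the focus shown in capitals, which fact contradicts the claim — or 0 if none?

Focus (in capitals) is "the medallion" — the thing. "Only" excludes alternative things while holding fixed Henrik as agent and Clara as recipient and at the clinic as setting.
Fact (1) matches on Henrik as agent and Clara as recipient and at the clinic as setting, but has thing = the manuscript instead. That refutes the claim.

1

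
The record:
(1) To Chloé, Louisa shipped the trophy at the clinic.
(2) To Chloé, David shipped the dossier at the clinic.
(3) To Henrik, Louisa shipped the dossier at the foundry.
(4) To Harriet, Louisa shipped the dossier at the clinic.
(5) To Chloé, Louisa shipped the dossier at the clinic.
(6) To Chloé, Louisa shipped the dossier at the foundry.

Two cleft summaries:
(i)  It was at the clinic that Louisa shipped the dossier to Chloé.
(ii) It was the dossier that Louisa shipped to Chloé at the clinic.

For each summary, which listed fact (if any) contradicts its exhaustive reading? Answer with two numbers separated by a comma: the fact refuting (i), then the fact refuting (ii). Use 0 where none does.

6, 1

Summary (i) focuses "at the clinic" (the setting); background same agent, thing, recipient (Louisa / the dossier / Chloé). Fact (6) matches that background with setting = at the foundry — refutes (i).
Summary (ii) focuses "the dossier" (the thing); background same agent, recipient, setting (Louisa / Chloé / at the clinic). Fact (1) matches that background with thing = the trophy — refutes (ii).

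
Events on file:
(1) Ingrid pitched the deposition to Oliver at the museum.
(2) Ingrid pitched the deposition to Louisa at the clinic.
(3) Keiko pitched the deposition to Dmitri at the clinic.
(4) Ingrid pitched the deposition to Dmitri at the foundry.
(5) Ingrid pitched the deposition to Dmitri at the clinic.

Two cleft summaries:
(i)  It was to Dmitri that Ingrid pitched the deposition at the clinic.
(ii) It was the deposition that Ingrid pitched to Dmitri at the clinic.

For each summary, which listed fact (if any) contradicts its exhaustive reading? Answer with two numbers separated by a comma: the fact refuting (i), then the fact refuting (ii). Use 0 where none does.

(i): focus "Dmitri". Looking for agent = Ingrid, thing = the deposition, setting = at the clinic with some other recipient — fact (2) has Louisa there. Refuted.
(ii): focus "the deposition". No fact shares agent = Ingrid, recipient = Dmitri, setting = at the clinic with a different thing. 0.

2, 0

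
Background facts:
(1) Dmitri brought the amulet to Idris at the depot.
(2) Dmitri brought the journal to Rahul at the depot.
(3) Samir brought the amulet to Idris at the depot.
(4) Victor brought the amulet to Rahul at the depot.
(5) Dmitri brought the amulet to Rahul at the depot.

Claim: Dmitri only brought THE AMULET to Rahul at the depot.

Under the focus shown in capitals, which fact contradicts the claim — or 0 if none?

2

Focus (in capitals) is "the amulet" — the thing. "Only" excludes alternative things while holding fixed Dmitri as agent and Rahul as recipient and at the depot as setting.
Fact (2) shares the background but differs in thing (the journal) — a counterexample.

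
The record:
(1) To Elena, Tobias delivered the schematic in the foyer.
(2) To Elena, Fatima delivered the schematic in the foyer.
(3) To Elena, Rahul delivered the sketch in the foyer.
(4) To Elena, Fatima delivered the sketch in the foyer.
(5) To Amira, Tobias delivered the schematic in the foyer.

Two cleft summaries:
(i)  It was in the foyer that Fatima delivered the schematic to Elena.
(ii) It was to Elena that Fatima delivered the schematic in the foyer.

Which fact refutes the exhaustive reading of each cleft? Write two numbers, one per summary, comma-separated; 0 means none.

0, 0

(i): focus "in the foyer". No fact shares same agent, thing, recipient (Fatima / the schematic / Elena) with a different setting. 0.
(ii): focus "Elena". No fact shares same agent, thing, setting (Fatima / the schematic / in the foyer) with a different recipient. 0.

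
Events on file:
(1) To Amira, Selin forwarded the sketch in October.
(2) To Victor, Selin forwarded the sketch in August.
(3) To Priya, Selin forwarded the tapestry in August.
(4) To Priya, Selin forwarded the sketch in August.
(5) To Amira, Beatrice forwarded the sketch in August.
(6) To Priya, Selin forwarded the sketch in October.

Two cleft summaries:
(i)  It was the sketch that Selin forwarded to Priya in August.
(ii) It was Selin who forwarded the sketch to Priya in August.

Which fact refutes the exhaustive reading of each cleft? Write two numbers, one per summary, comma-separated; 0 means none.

3, 0

Summary (i) focuses "the sketch" (the thing); background same agent, recipient, setting (Selin / Priya / in August). Fact (3) matches that background with thing = the tapestry — refutes (i).
Summary (ii) focuses "Selin" (the agent); background same thing, recipient, setting (the sketch / Priya / in August). No fact matches that background with a different agent, so 0.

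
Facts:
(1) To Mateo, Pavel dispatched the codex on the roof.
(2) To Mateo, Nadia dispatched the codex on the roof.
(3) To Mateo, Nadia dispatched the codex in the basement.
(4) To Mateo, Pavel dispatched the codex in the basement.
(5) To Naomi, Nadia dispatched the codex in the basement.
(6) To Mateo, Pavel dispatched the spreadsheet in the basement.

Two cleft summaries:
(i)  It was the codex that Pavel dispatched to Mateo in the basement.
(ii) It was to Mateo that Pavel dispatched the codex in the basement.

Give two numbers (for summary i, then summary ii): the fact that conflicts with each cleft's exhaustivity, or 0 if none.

Summary (i) focuses "the codex" (the thing); background agent = Pavel, recipient = Mateo, setting = in the basement. Fact (6) matches that background with thing = the spreadsheet — refutes (i).
Summary (ii) focuses "Mateo" (the recipient); background agent = Pavel, thing = the codex, setting = in the basement. No fact matches that background with a different recipient, so 0.

6, 0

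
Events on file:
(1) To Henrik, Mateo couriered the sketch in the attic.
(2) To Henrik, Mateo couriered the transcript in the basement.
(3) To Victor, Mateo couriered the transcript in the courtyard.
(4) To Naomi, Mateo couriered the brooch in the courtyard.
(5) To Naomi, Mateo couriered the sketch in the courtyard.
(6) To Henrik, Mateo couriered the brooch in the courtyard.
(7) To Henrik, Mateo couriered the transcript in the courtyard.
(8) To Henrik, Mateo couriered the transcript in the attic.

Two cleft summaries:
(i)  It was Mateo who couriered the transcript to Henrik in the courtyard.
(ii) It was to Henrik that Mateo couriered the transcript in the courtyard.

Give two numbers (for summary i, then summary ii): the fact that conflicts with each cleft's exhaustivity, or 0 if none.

0, 3

(i): focus "Mateo". No fact shares same thing, recipient, setting (the transcript / Henrik / in the courtyard) with a different agent. 0.
(ii): focus "Henrik". Looking for same agent, thing, setting (Mateo / the transcript / in the courtyard) with some other recipient — fact (3) has Victor there. Refuted.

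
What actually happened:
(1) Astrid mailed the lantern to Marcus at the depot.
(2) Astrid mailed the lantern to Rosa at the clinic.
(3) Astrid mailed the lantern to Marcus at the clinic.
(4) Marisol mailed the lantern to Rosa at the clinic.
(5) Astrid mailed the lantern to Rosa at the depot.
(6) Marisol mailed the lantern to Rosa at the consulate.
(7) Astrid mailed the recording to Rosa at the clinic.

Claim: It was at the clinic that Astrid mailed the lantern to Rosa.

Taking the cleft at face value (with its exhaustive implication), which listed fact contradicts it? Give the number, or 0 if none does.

The cleft puts "at the clinic" in focus and presupposes the open proposition with Astrid as agent and the lantern as thing and Rosa as recipient.
The exhaustive reading says no other setting fits that background.
Fact (5) shares the background but with setting = at the depot; exhaustivity is violated.

5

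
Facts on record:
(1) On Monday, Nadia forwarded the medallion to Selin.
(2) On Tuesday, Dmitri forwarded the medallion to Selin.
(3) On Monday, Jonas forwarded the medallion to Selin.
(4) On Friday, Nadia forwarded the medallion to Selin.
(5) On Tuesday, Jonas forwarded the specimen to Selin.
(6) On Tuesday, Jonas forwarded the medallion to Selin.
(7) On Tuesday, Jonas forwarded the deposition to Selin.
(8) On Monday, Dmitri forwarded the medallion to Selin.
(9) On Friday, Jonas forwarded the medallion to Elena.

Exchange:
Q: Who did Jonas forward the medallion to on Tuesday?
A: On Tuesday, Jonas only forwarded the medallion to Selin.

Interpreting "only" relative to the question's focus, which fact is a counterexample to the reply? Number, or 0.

Answering "Who did ... to ...?" puts focus on the recipient — here, "Selin".
So "only" ranges over recipients; the rest (agent = Jonas, thing = the medallion, setting = on Tuesday) is presupposed.
No listed fact shares that background with another recipient. Nothing contradicts the reply.
(Fact (5) would refute a reading with focus on the thing — but that is not what the question asks.)

0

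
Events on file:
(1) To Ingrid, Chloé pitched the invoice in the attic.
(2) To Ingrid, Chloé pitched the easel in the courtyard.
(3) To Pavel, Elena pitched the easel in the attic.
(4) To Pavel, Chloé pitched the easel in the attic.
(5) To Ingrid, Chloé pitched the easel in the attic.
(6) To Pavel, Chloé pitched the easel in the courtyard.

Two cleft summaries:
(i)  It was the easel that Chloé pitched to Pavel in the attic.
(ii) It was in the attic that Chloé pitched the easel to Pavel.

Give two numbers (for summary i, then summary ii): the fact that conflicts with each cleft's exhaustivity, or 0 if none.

Summary (i) focuses "the easel" (the thing); background same agent, recipient, setting (Chloé / Pavel / in the attic). No fact matches that background with a different thing, so 0.
Summary (ii) focuses "in the attic" (the setting); background same agent, thing, recipient (Chloé / the easel / Pavel). Fact (6) matches that background with setting = in the courtyard — refutes (ii).

0, 6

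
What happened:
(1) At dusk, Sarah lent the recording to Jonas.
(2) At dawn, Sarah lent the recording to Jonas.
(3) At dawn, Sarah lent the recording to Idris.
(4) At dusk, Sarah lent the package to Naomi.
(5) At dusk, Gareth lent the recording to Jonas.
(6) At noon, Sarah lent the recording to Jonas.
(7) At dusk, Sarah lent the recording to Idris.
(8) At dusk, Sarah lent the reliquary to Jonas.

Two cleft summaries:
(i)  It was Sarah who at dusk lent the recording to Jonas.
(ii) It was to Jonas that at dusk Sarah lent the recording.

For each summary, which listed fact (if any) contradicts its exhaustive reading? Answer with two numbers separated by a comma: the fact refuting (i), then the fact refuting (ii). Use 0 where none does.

5, 7

Summary (i) focuses "Sarah" (the agent); background thing = the recording, recipient = Jonas, setting = at dusk. Fact (5) matches that background with agent = Gareth — refutes (i).
Summary (ii) focuses "Jonas" (the recipient); background agent = Sarah, thing = the recording, setting = at dusk. Fact (7) matches that background with recipient = Idris — refutes (ii).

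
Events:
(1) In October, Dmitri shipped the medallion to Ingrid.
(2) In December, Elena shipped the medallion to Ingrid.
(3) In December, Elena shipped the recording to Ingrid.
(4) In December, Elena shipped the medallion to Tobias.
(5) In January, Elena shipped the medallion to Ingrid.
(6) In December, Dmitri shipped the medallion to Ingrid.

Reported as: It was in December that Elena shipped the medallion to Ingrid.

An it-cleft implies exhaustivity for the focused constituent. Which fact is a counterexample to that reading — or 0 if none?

The cleft puts "in December" in focus and presupposes the open proposition with agent = Elena, thing = the medallion, recipient = Ingrid.
The exhaustive reading says no other setting fits that background.
But fact (5) also has agent = Elena, thing = the medallion, recipient = Ingrid, with setting = in January — so the exhaustive reading fails.

5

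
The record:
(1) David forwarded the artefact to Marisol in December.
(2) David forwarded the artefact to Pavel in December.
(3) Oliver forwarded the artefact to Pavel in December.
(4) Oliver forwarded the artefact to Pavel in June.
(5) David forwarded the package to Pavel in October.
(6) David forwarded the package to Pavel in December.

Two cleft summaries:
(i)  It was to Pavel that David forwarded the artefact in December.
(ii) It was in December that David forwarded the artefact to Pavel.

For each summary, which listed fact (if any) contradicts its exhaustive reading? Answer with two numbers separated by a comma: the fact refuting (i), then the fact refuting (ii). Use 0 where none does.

1, 0

(i): focus "Pavel". Looking for agent = David, thing = the artefact, setting = in December with some other recipient — fact (1) has Marisol there. Refuted.
(ii): focus "in December". No fact shares agent = David, thing = the artefact, recipient = Pavel with a different setting. 0.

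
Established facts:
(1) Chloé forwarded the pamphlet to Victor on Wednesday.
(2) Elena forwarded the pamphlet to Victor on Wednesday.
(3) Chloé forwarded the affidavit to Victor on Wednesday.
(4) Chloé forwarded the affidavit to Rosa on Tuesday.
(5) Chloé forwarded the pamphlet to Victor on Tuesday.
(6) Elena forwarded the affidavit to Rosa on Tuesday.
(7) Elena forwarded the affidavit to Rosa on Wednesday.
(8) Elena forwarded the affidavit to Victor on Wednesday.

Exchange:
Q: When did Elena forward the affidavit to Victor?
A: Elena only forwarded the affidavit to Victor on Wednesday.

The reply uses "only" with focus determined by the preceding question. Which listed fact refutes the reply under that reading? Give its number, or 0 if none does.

The question "When did ...?" targets the setting, so in the reply the focus falls on "on Wednesday".
So "only" ranges over settings; the rest (same agent, thing, recipient (Elena / the affidavit / Victor)) is presupposed.
No fact keeps same agent, thing, recipient (Elena / the affidavit / Victor) while changing the setting; every other fact differs on something backgrounded. The reply stands.
(Fact (7) would refute a reading with focus on the recipient — but that is not what the question asks.)

0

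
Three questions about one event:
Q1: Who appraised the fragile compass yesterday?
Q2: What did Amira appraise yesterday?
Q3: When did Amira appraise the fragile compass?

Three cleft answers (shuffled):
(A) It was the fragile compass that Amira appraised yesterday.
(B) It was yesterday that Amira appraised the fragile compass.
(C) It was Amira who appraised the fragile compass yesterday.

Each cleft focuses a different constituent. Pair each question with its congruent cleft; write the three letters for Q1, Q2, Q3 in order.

CAB

Q1 asks about the subject (agent); cleft (C) focuses "Amira", which is the subject (agent) — so Q1 → C.
Q2 asks about the direct object; cleft (A) focuses "the fragile compass", which is the direct object — so Q2 → A.
Q3 asks about the time; cleft (B) focuses "yesterday", which is the time — so Q3 → B.
Mapping: Q1→C, Q2→A, Q3→B.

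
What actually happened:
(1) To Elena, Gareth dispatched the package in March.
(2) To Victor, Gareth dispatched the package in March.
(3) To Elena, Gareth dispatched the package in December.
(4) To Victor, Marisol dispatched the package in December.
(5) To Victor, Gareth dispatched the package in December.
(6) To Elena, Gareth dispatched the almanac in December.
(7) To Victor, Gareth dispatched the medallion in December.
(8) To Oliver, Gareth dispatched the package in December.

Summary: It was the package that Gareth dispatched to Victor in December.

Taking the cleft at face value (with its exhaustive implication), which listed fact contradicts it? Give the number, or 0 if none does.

7

Focus of the cleft: "the package" (the thing). Presupposed background: agent = Gareth, recipient = Victor, setting = in December.
Exhaustivity: the package is the only thing satisfying that background.
Fact (7) shares the background but with thing = the medallion; exhaustivity is violated.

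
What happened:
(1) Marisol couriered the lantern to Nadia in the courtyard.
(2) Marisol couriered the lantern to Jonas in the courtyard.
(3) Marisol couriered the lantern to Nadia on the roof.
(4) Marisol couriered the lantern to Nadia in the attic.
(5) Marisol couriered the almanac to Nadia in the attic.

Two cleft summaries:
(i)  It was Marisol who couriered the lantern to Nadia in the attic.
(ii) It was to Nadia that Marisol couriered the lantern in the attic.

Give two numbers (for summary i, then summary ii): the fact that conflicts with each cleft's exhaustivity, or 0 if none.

Summary (i) focuses "Marisol" (the agent); background same thing, recipient, setting (the lantern / Nadia / in the attic). No fact matches that background with a different agent, so 0.
Summary (ii) focuses "Nadia" (the recipient); background same agent, thing, setting (Marisol / the lantern / in the attic). No fact matches that background with a different recipient, so 0.

0, 0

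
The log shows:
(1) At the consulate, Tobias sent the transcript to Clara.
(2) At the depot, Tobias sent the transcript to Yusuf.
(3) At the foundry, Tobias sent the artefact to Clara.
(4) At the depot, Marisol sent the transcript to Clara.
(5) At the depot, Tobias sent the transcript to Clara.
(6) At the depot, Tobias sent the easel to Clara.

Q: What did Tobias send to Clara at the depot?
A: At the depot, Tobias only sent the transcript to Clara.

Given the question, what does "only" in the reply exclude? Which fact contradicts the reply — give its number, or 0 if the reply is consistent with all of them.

6

The question "What did ...?" targets the thing, so in the reply the focus falls on "the transcript".
"Only" then excludes alternative things while the background — same agent, recipient, setting (Tobias / Clara / at the depot) — is held fixed.
Fact (6) keeps same agent, recipient, setting (Tobias / Clara / at the depot) but has thing = the easel; that refutes the reply.
(Fact (2) would refute a reading with focus on the recipient — but that is not what the question asks.)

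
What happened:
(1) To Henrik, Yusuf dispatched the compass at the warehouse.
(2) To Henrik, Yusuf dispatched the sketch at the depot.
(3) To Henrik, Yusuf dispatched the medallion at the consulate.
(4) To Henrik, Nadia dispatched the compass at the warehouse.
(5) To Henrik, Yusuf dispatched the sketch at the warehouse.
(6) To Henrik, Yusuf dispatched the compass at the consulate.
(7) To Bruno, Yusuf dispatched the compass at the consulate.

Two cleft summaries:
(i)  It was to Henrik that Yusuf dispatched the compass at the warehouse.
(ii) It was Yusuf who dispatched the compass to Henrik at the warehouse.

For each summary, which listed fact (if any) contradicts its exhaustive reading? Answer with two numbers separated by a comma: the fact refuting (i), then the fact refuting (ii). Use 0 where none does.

0, 4

(i): focus "Henrik". No fact shares same agent, thing, setting (Yusuf / the compass / at the warehouse) with a different recipient. 0.
(ii): focus "Yusuf". Looking for same thing, recipient, setting (the compass / Henrik / at the warehouse) with some other agent — fact (4) has Nadia there. Refuted.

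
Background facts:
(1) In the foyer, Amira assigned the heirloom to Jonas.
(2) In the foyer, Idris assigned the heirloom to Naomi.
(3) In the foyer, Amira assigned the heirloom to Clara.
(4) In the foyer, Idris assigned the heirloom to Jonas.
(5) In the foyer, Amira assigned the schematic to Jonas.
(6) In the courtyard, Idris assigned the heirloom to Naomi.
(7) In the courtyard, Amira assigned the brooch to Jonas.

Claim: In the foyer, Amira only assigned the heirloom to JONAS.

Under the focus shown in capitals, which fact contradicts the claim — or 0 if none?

Focus (in capitals) is "Jonas" — the recipient. "Only" excludes alternative recipients while holding fixed Amira as agent and the heirloom as thing and in the foyer as setting.
Fact (3) matches on Amira as agent and the heirloom as thing and in the foyer as setting, but has recipient = Clara instead. That refutes the claim.

3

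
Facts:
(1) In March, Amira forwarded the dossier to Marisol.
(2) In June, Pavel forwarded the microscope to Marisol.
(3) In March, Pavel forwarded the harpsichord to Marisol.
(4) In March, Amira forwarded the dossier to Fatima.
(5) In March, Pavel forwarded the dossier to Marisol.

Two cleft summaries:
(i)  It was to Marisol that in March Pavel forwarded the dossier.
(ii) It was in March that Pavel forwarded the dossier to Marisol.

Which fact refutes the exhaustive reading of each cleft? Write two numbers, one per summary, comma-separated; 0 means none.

Summary (i) focuses "Marisol" (the recipient); background same agent, thing, setting (Pavel / the dossier / in March). No fact matches that background with a different recipient, so 0.
Summary (ii) focuses "in March" (the setting); background same agent, thing, recipient (Pavel / the dossier / Marisol). No fact matches that background with a different setting, so 0.

0, 0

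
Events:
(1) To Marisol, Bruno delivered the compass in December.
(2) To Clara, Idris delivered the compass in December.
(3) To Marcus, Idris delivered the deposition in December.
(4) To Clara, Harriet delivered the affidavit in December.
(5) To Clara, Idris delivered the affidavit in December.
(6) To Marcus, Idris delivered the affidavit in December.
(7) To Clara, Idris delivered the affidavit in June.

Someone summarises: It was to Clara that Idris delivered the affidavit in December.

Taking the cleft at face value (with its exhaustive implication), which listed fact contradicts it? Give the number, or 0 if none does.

The cleft puts "Clara" in focus and presupposes the open proposition with Idris as agent and the affidavit as thing and in December as setting.
Exhaustivity: Clara is the only recipient satisfying that background.
But fact (6) also has Idris as agent and the affidavit as thing and in December as setting, with recipient = Marcus — so the exhaustive reading fails.

6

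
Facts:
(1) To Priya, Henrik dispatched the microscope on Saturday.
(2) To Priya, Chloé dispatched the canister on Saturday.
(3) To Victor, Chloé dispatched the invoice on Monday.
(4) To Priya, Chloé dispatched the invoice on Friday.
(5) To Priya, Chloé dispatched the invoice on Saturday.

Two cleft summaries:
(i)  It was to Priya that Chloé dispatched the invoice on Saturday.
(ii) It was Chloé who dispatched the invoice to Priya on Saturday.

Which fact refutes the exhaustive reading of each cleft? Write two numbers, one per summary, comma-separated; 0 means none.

(i): focus "Priya". No fact shares agent = Chloé, thing = the invoice, setting = on Saturday with a different recipient. 0.
(ii): focus "Chloé". No fact shares thing = the invoice, recipient = Priya, setting = on Saturday with a different agent. 0.

0, 0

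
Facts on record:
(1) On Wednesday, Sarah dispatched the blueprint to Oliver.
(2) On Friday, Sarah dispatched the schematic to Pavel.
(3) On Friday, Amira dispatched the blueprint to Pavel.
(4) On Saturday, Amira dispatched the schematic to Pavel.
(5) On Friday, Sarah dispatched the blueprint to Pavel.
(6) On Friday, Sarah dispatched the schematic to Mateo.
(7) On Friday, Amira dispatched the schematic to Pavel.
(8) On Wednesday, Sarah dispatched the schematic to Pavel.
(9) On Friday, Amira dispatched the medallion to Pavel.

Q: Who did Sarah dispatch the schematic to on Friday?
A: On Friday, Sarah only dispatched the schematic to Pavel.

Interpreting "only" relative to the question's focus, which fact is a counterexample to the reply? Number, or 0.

6

The question "Who did ... to ...?" targets the recipient, so in the reply the focus falls on "Pavel".
"Only" then excludes alternative recipients while the background — Sarah as agent and the schematic as thing and on Friday as setting — is held fixed.
Fact (6) keeps Sarah as agent and the schematic as thing and on Friday as setting but has recipient = Mateo; that refutes the reply.
(Fact (8) would refute a reading with focus on the setting — but that is not what the question asks.)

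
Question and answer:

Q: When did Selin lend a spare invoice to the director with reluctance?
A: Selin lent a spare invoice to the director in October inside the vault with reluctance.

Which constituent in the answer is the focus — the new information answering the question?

in October

The wh-word "when" asks about the time.
In the answer, "Selin", "a spare invoice", "to the director" and "with reluctance" are given — repeated from the question.
"inside the vault" is also new, but it specifies the location, which is not what the question asks about — so it is not the focus.
The constituent filling the time gap is "in October"; that is the focus.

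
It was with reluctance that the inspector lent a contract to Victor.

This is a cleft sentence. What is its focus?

In an it-cleft "It was X that/who ...", the clefted constituent X is the focus; the that/who-clause expresses the presupposed open proposition.
Here the focus is "with reluctance". The backgrounded (presupposed) material includes "the inspector", "a contract" and "to Victor".

with reluctance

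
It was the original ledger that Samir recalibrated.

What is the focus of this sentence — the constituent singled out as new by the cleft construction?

In an it-cleft "It was X that/who ...", the clefted constituent X is the focus; the that/who-clause expresses the presupposed open proposition.
Here the focus is "the original ledger". The backgrounded (presupposed) material includes "Samir".

the original ledger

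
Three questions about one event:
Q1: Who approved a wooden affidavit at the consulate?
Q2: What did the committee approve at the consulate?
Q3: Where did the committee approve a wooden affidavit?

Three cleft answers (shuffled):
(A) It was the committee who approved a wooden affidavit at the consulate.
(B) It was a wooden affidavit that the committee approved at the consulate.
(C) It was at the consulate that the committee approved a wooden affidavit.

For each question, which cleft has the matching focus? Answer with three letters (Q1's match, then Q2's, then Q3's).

Q1 asks about the subject (agent); cleft (A) focuses "the committee", which is the subject (agent) — so Q1 → A.
Q2 asks about the direct object; cleft (B) focuses "a wooden affidavit", which is the direct object — so Q2 → B.
Q3 asks about the location; cleft (C) focuses "at the consulate", which is the location — so Q3 → C.
Mapping: Q1→A, Q2→B, Q3→C.

ABC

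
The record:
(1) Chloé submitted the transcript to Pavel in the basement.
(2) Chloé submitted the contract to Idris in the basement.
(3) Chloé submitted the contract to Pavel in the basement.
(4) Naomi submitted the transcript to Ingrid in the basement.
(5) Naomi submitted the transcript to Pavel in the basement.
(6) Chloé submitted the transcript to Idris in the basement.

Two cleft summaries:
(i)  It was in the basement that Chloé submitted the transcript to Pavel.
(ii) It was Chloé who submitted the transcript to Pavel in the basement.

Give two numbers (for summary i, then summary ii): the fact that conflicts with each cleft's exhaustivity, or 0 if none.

0, 5

Summary (i) focuses "in the basement" (the setting); background Chloé as agent and the transcript as thing and Pavel as recipient. No fact matches that background with a different setting, so 0.
Summary (ii) focuses "Chloé" (the agent); background the transcript as thing and Pavel as recipient and in the basement as setting. Fact (5) matches that background with agent = Naomi — refutes (ii).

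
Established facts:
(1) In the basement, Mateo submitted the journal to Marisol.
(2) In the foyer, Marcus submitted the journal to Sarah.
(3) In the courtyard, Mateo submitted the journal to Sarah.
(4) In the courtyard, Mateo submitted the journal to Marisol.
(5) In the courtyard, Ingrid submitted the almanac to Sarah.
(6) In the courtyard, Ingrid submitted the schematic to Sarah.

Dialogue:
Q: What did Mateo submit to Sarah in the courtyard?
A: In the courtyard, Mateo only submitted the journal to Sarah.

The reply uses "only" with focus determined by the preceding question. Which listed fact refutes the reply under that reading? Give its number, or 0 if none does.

Answering "What did ...?" puts focus on the thing — here, "the journal".
"Only" then excludes alternative things while the background — agent = Mateo, recipient = Sarah, setting = in the courtyard — is held fixed.
No fact keeps agent = Mateo, recipient = Sarah, setting = in the courtyard while changing the thing; every other fact differs on something backgrounded. The reply stands.
(Fact (4) would refute a reading with focus on the recipient — but that is not what the question asks.)

0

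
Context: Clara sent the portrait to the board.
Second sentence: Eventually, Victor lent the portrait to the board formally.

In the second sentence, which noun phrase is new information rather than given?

"the portrait" and "the board" in the second sentence are given — already mentioned in the context.
"Victor" has no antecedent in the context; it is discourse-new.

Victor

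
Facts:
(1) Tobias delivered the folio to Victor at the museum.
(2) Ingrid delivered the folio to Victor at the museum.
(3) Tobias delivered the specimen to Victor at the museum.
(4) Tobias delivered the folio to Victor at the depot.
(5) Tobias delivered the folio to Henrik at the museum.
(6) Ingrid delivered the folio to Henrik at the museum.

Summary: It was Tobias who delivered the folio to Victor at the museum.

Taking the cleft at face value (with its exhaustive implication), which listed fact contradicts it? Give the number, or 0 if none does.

Focus of the cleft: "Tobias" (the agent). Presupposed background: the folio as thing and Victor as recipient and at the museum as setting.
The exhaustive reading says no other agent fits that background.
Fact (2) shares the background but with agent = Ingrid; exhaustivity is violated.

2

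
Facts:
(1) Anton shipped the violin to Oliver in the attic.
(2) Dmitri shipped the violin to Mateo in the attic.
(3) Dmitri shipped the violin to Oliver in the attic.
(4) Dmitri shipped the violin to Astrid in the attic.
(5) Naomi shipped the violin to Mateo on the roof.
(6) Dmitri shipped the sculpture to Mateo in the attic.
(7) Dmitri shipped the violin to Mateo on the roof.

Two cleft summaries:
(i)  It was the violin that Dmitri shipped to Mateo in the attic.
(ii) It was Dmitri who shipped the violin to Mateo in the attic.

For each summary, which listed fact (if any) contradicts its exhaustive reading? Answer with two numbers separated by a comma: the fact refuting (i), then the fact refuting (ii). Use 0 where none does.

6, 0

(i): focus "the violin". Looking for same agent, recipient, setting (Dmitri / Mateo / in the attic) with some other thing — fact (6) has the sculpture there. Refuted.
(ii): focus "Dmitri". No fact shares same thing, recipient, setting (the violin / Mateo / in the attic) with a different agent. 0.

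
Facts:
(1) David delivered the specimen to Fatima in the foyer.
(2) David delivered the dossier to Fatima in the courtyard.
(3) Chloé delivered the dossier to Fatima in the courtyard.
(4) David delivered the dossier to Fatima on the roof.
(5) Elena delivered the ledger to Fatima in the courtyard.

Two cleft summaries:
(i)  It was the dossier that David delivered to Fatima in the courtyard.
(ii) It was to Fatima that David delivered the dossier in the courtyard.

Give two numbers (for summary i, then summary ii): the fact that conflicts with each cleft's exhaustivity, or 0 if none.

Summary (i) focuses "the dossier" (the thing); background David as agent and Fatima as recipient and in the courtyard as setting. No fact matches that background with a different thing, so 0.
Summary (ii) focuses "Fatima" (the recipient); background David as agent and the dossier as thing and in the courtyard as setting. No fact matches that background with a different recipient, so 0.

0, 0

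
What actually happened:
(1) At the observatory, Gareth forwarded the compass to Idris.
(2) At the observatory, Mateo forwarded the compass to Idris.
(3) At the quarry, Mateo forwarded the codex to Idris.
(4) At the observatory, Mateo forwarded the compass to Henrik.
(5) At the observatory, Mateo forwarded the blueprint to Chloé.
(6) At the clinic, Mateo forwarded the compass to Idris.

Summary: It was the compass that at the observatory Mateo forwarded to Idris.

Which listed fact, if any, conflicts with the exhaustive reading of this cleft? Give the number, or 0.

0

Focus of the cleft: "the compass" (the thing). Presupposed background: Mateo as agent and Idris as recipient and at the observatory as setting.
Exhaustivity: the compass is the only thing satisfying that background.
No listed fact matches the background with a different thing. Exhaustivity holds.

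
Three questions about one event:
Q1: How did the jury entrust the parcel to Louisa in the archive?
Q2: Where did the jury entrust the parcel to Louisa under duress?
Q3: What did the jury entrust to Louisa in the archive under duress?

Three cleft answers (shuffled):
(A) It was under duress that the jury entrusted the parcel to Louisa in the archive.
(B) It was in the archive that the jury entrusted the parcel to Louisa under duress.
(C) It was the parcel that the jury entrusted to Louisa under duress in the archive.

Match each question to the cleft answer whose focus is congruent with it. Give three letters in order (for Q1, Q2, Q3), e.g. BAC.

ABC

Q1 asks about the manner; cleft (A) focuses "under duress", which is the manner — so Q1 → A.
Q2 asks about the location; cleft (B) focuses "in the archive", which is the location — so Q2 → B.
Q3 asks about the direct object; cleft (C) focuses "the parcel", which is the direct object — so Q3 → C.
Mapping: Q1→A, Q2→B, Q3→C.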